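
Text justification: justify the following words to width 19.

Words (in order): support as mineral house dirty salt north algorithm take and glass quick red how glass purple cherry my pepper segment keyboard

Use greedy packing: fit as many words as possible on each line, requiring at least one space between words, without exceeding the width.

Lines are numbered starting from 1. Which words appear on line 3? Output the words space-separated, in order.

Answer: north algorithm

Derivation:
Line 1: ['support', 'as', 'mineral'] (min_width=18, slack=1)
Line 2: ['house', 'dirty', 'salt'] (min_width=16, slack=3)
Line 3: ['north', 'algorithm'] (min_width=15, slack=4)
Line 4: ['take', 'and', 'glass'] (min_width=14, slack=5)
Line 5: ['quick', 'red', 'how', 'glass'] (min_width=19, slack=0)
Line 6: ['purple', 'cherry', 'my'] (min_width=16, slack=3)
Line 7: ['pepper', 'segment'] (min_width=14, slack=5)
Line 8: ['keyboard'] (min_width=8, slack=11)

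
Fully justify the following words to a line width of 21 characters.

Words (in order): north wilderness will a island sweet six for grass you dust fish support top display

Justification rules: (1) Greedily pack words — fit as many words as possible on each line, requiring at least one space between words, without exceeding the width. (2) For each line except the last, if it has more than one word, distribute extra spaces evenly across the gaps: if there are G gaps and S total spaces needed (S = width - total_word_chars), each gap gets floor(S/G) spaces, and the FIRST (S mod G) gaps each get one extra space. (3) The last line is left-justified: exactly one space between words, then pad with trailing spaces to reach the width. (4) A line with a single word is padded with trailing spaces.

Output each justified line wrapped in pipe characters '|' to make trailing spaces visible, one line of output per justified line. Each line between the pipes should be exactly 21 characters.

Answer: |north wilderness will|
|a  island  sweet  six|
|for  grass  you  dust|
|fish    support   top|
|display              |

Derivation:
Line 1: ['north', 'wilderness', 'will'] (min_width=21, slack=0)
Line 2: ['a', 'island', 'sweet', 'six'] (min_width=18, slack=3)
Line 3: ['for', 'grass', 'you', 'dust'] (min_width=18, slack=3)
Line 4: ['fish', 'support', 'top'] (min_width=16, slack=5)
Line 5: ['display'] (min_width=7, slack=14)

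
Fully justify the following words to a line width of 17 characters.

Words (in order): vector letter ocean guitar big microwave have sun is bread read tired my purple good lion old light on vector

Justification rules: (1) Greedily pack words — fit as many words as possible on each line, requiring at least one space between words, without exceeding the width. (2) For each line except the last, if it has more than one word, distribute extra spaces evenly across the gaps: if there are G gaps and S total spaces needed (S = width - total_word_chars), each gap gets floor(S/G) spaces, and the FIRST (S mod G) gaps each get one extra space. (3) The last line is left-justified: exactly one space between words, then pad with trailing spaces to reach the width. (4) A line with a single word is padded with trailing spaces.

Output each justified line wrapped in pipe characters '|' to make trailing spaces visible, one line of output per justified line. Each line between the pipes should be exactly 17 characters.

Line 1: ['vector', 'letter'] (min_width=13, slack=4)
Line 2: ['ocean', 'guitar', 'big'] (min_width=16, slack=1)
Line 3: ['microwave', 'have'] (min_width=14, slack=3)
Line 4: ['sun', 'is', 'bread', 'read'] (min_width=17, slack=0)
Line 5: ['tired', 'my', 'purple'] (min_width=15, slack=2)
Line 6: ['good', 'lion', 'old'] (min_width=13, slack=4)
Line 7: ['light', 'on', 'vector'] (min_width=15, slack=2)

Answer: |vector     letter|
|ocean  guitar big|
|microwave    have|
|sun is bread read|
|tired  my  purple|
|good   lion   old|
|light on vector  |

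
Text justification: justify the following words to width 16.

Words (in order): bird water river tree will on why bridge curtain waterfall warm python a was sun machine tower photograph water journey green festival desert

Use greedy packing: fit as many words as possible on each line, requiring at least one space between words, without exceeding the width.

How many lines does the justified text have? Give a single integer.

Answer: 9

Derivation:
Line 1: ['bird', 'water', 'river'] (min_width=16, slack=0)
Line 2: ['tree', 'will', 'on', 'why'] (min_width=16, slack=0)
Line 3: ['bridge', 'curtain'] (min_width=14, slack=2)
Line 4: ['waterfall', 'warm'] (min_width=14, slack=2)
Line 5: ['python', 'a', 'was', 'sun'] (min_width=16, slack=0)
Line 6: ['machine', 'tower'] (min_width=13, slack=3)
Line 7: ['photograph', 'water'] (min_width=16, slack=0)
Line 8: ['journey', 'green'] (min_width=13, slack=3)
Line 9: ['festival', 'desert'] (min_width=15, slack=1)
Total lines: 9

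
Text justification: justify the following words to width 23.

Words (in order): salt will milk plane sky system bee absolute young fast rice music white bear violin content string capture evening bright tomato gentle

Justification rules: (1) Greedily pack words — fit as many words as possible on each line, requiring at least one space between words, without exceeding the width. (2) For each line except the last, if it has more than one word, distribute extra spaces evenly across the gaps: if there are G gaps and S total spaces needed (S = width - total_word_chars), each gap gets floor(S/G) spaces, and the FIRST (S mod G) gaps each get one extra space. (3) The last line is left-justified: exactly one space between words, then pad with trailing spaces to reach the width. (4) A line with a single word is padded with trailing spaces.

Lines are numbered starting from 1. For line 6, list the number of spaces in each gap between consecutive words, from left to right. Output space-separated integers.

Line 1: ['salt', 'will', 'milk', 'plane'] (min_width=20, slack=3)
Line 2: ['sky', 'system', 'bee', 'absolute'] (min_width=23, slack=0)
Line 3: ['young', 'fast', 'rice', 'music'] (min_width=21, slack=2)
Line 4: ['white', 'bear', 'violin'] (min_width=17, slack=6)
Line 5: ['content', 'string', 'capture'] (min_width=22, slack=1)
Line 6: ['evening', 'bright', 'tomato'] (min_width=21, slack=2)
Line 7: ['gentle'] (min_width=6, slack=17)

Answer: 2 2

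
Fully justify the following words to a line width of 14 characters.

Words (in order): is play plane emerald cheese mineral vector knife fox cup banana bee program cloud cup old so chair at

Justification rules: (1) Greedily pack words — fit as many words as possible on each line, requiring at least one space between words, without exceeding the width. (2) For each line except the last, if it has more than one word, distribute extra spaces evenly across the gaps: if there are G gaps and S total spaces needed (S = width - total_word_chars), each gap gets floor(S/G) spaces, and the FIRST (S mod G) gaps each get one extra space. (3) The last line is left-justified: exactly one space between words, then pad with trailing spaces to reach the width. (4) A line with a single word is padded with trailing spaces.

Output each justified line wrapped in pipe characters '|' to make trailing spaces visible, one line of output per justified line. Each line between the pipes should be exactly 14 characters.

Answer: |is  play plane|
|emerald cheese|
|mineral vector|
|knife  fox cup|
|banana     bee|
|program  cloud|
|cup   old   so|
|chair at      |

Derivation:
Line 1: ['is', 'play', 'plane'] (min_width=13, slack=1)
Line 2: ['emerald', 'cheese'] (min_width=14, slack=0)
Line 3: ['mineral', 'vector'] (min_width=14, slack=0)
Line 4: ['knife', 'fox', 'cup'] (min_width=13, slack=1)
Line 5: ['banana', 'bee'] (min_width=10, slack=4)
Line 6: ['program', 'cloud'] (min_width=13, slack=1)
Line 7: ['cup', 'old', 'so'] (min_width=10, slack=4)
Line 8: ['chair', 'at'] (min_width=8, slack=6)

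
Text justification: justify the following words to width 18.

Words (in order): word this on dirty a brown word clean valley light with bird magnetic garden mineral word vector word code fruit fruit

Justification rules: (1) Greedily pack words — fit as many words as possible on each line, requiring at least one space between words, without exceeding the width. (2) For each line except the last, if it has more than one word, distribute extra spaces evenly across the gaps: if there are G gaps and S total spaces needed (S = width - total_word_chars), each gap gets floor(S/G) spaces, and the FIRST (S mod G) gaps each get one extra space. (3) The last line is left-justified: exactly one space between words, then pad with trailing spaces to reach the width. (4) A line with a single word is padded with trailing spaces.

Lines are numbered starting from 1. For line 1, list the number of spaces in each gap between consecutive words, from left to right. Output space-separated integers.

Line 1: ['word', 'this', 'on', 'dirty'] (min_width=18, slack=0)
Line 2: ['a', 'brown', 'word', 'clean'] (min_width=18, slack=0)
Line 3: ['valley', 'light', 'with'] (min_width=17, slack=1)
Line 4: ['bird', 'magnetic'] (min_width=13, slack=5)
Line 5: ['garden', 'mineral'] (min_width=14, slack=4)
Line 6: ['word', 'vector', 'word'] (min_width=16, slack=2)
Line 7: ['code', 'fruit', 'fruit'] (min_width=16, slack=2)

Answer: 1 1 1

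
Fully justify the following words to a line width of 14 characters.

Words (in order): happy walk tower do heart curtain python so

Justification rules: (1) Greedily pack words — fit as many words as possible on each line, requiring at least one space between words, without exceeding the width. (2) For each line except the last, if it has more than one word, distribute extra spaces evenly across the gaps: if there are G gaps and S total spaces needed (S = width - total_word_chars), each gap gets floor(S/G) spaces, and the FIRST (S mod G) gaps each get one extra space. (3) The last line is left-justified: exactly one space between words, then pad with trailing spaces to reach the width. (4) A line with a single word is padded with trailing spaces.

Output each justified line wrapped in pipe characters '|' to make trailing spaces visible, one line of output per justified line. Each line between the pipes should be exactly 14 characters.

Line 1: ['happy', 'walk'] (min_width=10, slack=4)
Line 2: ['tower', 'do', 'heart'] (min_width=14, slack=0)
Line 3: ['curtain', 'python'] (min_width=14, slack=0)
Line 4: ['so'] (min_width=2, slack=12)

Answer: |happy     walk|
|tower do heart|
|curtain python|
|so            |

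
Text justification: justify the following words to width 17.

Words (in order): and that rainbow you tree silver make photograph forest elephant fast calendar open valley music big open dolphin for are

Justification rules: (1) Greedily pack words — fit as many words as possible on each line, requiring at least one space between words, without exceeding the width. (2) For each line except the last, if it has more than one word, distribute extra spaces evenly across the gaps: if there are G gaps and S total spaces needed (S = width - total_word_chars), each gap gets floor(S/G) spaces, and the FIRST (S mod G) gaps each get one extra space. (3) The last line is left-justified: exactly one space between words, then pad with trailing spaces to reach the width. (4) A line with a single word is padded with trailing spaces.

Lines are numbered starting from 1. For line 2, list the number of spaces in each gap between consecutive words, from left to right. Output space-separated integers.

Answer: 2 2

Derivation:
Line 1: ['and', 'that', 'rainbow'] (min_width=16, slack=1)
Line 2: ['you', 'tree', 'silver'] (min_width=15, slack=2)
Line 3: ['make', 'photograph'] (min_width=15, slack=2)
Line 4: ['forest', 'elephant'] (min_width=15, slack=2)
Line 5: ['fast', 'calendar'] (min_width=13, slack=4)
Line 6: ['open', 'valley', 'music'] (min_width=17, slack=0)
Line 7: ['big', 'open', 'dolphin'] (min_width=16, slack=1)
Line 8: ['for', 'are'] (min_width=7, slack=10)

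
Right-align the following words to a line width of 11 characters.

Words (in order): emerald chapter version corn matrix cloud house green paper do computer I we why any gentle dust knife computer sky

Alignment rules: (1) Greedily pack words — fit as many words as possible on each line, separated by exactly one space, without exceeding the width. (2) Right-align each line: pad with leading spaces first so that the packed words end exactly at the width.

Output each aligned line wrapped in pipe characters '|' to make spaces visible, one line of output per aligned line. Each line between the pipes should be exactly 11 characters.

Line 1: ['emerald'] (min_width=7, slack=4)
Line 2: ['chapter'] (min_width=7, slack=4)
Line 3: ['version'] (min_width=7, slack=4)
Line 4: ['corn', 'matrix'] (min_width=11, slack=0)
Line 5: ['cloud', 'house'] (min_width=11, slack=0)
Line 6: ['green', 'paper'] (min_width=11, slack=0)
Line 7: ['do', 'computer'] (min_width=11, slack=0)
Line 8: ['I', 'we', 'why'] (min_width=8, slack=3)
Line 9: ['any', 'gentle'] (min_width=10, slack=1)
Line 10: ['dust', 'knife'] (min_width=10, slack=1)
Line 11: ['computer'] (min_width=8, slack=3)
Line 12: ['sky'] (min_width=3, slack=8)

Answer: |    emerald|
|    chapter|
|    version|
|corn matrix|
|cloud house|
|green paper|
|do computer|
|   I we why|
| any gentle|
| dust knife|
|   computer|
|        sky|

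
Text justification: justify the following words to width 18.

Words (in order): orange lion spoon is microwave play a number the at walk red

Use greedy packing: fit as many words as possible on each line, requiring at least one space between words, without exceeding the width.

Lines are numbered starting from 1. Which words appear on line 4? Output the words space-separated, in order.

Line 1: ['orange', 'lion', 'spoon'] (min_width=17, slack=1)
Line 2: ['is', 'microwave', 'play'] (min_width=17, slack=1)
Line 3: ['a', 'number', 'the', 'at'] (min_width=15, slack=3)
Line 4: ['walk', 'red'] (min_width=8, slack=10)

Answer: walk red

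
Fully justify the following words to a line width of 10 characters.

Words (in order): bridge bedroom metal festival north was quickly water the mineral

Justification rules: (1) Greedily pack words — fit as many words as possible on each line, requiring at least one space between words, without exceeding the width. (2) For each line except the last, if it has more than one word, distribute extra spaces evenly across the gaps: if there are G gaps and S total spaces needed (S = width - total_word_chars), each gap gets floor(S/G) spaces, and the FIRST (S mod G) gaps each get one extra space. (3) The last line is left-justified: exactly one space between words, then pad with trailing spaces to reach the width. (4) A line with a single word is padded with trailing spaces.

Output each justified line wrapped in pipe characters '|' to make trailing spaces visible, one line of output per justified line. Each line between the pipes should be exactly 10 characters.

Line 1: ['bridge'] (min_width=6, slack=4)
Line 2: ['bedroom'] (min_width=7, slack=3)
Line 3: ['metal'] (min_width=5, slack=5)
Line 4: ['festival'] (min_width=8, slack=2)
Line 5: ['north', 'was'] (min_width=9, slack=1)
Line 6: ['quickly'] (min_width=7, slack=3)
Line 7: ['water', 'the'] (min_width=9, slack=1)
Line 8: ['mineral'] (min_width=7, slack=3)

Answer: |bridge    |
|bedroom   |
|metal     |
|festival  |
|north  was|
|quickly   |
|water  the|
|mineral   |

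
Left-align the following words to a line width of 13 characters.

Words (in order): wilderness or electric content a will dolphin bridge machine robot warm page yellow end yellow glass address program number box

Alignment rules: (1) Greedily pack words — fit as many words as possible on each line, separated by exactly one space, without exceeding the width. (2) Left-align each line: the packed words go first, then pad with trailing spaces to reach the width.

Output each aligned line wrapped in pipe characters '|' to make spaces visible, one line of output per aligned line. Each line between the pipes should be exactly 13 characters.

Line 1: ['wilderness', 'or'] (min_width=13, slack=0)
Line 2: ['electric'] (min_width=8, slack=5)
Line 3: ['content', 'a'] (min_width=9, slack=4)
Line 4: ['will', 'dolphin'] (min_width=12, slack=1)
Line 5: ['bridge'] (min_width=6, slack=7)
Line 6: ['machine', 'robot'] (min_width=13, slack=0)
Line 7: ['warm', 'page'] (min_width=9, slack=4)
Line 8: ['yellow', 'end'] (min_width=10, slack=3)
Line 9: ['yellow', 'glass'] (min_width=12, slack=1)
Line 10: ['address'] (min_width=7, slack=6)
Line 11: ['program'] (min_width=7, slack=6)
Line 12: ['number', 'box'] (min_width=10, slack=3)

Answer: |wilderness or|
|electric     |
|content a    |
|will dolphin |
|bridge       |
|machine robot|
|warm page    |
|yellow end   |
|yellow glass |
|address      |
|program      |
|number box   |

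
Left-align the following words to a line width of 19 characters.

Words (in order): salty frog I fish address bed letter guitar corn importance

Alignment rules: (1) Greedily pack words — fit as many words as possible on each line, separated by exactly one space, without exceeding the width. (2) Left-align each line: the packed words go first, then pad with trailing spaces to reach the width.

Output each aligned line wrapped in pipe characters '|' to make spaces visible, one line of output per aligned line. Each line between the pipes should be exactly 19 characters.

Answer: |salty frog I fish  |
|address bed letter |
|guitar corn        |
|importance         |

Derivation:
Line 1: ['salty', 'frog', 'I', 'fish'] (min_width=17, slack=2)
Line 2: ['address', 'bed', 'letter'] (min_width=18, slack=1)
Line 3: ['guitar', 'corn'] (min_width=11, slack=8)
Line 4: ['importance'] (min_width=10, slack=9)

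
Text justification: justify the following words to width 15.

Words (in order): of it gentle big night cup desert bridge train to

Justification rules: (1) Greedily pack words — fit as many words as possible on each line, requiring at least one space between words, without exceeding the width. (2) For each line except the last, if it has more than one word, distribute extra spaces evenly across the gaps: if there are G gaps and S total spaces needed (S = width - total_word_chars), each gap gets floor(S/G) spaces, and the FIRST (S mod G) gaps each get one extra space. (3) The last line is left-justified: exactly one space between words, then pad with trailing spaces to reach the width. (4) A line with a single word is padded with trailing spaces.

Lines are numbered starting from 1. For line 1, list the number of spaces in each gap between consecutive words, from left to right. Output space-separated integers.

Line 1: ['of', 'it', 'gentle'] (min_width=12, slack=3)
Line 2: ['big', 'night', 'cup'] (min_width=13, slack=2)
Line 3: ['desert', 'bridge'] (min_width=13, slack=2)
Line 4: ['train', 'to'] (min_width=8, slack=7)

Answer: 3 2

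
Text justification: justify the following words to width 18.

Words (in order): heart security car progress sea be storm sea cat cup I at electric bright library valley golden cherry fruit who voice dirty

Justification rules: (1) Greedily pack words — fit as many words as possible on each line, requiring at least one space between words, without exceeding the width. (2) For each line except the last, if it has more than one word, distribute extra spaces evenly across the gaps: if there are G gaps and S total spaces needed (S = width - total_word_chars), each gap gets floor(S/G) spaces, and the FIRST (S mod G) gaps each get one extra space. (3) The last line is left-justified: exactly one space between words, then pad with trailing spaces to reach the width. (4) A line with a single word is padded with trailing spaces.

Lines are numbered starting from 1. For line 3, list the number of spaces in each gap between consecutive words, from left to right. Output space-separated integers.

Line 1: ['heart', 'security', 'car'] (min_width=18, slack=0)
Line 2: ['progress', 'sea', 'be'] (min_width=15, slack=3)
Line 3: ['storm', 'sea', 'cat', 'cup'] (min_width=17, slack=1)
Line 4: ['I', 'at', 'electric'] (min_width=13, slack=5)
Line 5: ['bright', 'library'] (min_width=14, slack=4)
Line 6: ['valley', 'golden'] (min_width=13, slack=5)
Line 7: ['cherry', 'fruit', 'who'] (min_width=16, slack=2)
Line 8: ['voice', 'dirty'] (min_width=11, slack=7)

Answer: 2 1 1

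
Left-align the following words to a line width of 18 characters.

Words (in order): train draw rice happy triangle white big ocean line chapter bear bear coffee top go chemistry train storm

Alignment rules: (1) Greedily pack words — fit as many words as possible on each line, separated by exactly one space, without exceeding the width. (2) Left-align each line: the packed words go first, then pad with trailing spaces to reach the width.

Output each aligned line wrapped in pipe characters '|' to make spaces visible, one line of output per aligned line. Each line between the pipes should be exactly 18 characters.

Line 1: ['train', 'draw', 'rice'] (min_width=15, slack=3)
Line 2: ['happy', 'triangle'] (min_width=14, slack=4)
Line 3: ['white', 'big', 'ocean'] (min_width=15, slack=3)
Line 4: ['line', 'chapter', 'bear'] (min_width=17, slack=1)
Line 5: ['bear', 'coffee', 'top', 'go'] (min_width=18, slack=0)
Line 6: ['chemistry', 'train'] (min_width=15, slack=3)
Line 7: ['storm'] (min_width=5, slack=13)

Answer: |train draw rice   |
|happy triangle    |
|white big ocean   |
|line chapter bear |
|bear coffee top go|
|chemistry train   |
|storm             |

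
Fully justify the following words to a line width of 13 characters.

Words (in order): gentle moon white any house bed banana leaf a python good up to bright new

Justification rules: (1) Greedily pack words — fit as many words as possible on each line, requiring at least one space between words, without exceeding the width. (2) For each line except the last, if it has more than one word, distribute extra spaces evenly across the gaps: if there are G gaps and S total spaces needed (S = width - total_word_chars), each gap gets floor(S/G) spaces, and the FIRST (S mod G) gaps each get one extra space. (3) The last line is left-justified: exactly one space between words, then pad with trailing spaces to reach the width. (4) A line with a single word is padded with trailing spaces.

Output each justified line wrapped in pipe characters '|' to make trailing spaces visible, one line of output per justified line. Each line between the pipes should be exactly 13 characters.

Line 1: ['gentle', 'moon'] (min_width=11, slack=2)
Line 2: ['white', 'any'] (min_width=9, slack=4)
Line 3: ['house', 'bed'] (min_width=9, slack=4)
Line 4: ['banana', 'leaf', 'a'] (min_width=13, slack=0)
Line 5: ['python', 'good'] (min_width=11, slack=2)
Line 6: ['up', 'to', 'bright'] (min_width=12, slack=1)
Line 7: ['new'] (min_width=3, slack=10)

Answer: |gentle   moon|
|white     any|
|house     bed|
|banana leaf a|
|python   good|
|up  to bright|
|new          |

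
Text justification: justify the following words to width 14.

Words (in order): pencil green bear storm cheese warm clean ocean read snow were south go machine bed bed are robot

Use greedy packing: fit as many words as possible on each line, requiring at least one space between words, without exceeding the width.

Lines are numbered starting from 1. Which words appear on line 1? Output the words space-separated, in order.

Answer: pencil green

Derivation:
Line 1: ['pencil', 'green'] (min_width=12, slack=2)
Line 2: ['bear', 'storm'] (min_width=10, slack=4)
Line 3: ['cheese', 'warm'] (min_width=11, slack=3)
Line 4: ['clean', 'ocean'] (min_width=11, slack=3)
Line 5: ['read', 'snow', 'were'] (min_width=14, slack=0)
Line 6: ['south', 'go'] (min_width=8, slack=6)
Line 7: ['machine', 'bed'] (min_width=11, slack=3)
Line 8: ['bed', 'are', 'robot'] (min_width=13, slack=1)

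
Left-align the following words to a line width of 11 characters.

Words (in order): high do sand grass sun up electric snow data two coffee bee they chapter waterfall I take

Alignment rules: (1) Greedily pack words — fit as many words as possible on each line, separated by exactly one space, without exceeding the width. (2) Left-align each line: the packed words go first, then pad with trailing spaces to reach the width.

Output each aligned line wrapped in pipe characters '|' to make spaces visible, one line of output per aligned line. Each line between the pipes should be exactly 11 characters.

Line 1: ['high', 'do'] (min_width=7, slack=4)
Line 2: ['sand', 'grass'] (min_width=10, slack=1)
Line 3: ['sun', 'up'] (min_width=6, slack=5)
Line 4: ['electric'] (min_width=8, slack=3)
Line 5: ['snow', 'data'] (min_width=9, slack=2)
Line 6: ['two', 'coffee'] (min_width=10, slack=1)
Line 7: ['bee', 'they'] (min_width=8, slack=3)
Line 8: ['chapter'] (min_width=7, slack=4)
Line 9: ['waterfall', 'I'] (min_width=11, slack=0)
Line 10: ['take'] (min_width=4, slack=7)

Answer: |high do    |
|sand grass |
|sun up     |
|electric   |
|snow data  |
|two coffee |
|bee they   |
|chapter    |
|waterfall I|
|take       |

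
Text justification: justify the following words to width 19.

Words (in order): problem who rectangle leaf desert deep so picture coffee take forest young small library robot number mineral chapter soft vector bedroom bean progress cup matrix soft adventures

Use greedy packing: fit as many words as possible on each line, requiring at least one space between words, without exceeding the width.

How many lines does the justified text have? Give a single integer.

Line 1: ['problem', 'who'] (min_width=11, slack=8)
Line 2: ['rectangle', 'leaf'] (min_width=14, slack=5)
Line 3: ['desert', 'deep', 'so'] (min_width=14, slack=5)
Line 4: ['picture', 'coffee', 'take'] (min_width=19, slack=0)
Line 5: ['forest', 'young', 'small'] (min_width=18, slack=1)
Line 6: ['library', 'robot'] (min_width=13, slack=6)
Line 7: ['number', 'mineral'] (min_width=14, slack=5)
Line 8: ['chapter', 'soft', 'vector'] (min_width=19, slack=0)
Line 9: ['bedroom', 'bean'] (min_width=12, slack=7)
Line 10: ['progress', 'cup', 'matrix'] (min_width=19, slack=0)
Line 11: ['soft', 'adventures'] (min_width=15, slack=4)
Total lines: 11

Answer: 11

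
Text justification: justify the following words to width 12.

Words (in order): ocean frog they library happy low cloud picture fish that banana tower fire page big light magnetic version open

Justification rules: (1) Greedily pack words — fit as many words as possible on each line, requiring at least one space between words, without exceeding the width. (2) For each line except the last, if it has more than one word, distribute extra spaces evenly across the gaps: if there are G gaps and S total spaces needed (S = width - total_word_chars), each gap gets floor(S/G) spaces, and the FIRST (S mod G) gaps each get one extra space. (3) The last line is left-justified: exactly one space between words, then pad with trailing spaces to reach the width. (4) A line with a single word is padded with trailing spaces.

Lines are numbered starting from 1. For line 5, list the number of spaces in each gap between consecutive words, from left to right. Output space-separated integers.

Answer: 1

Derivation:
Line 1: ['ocean', 'frog'] (min_width=10, slack=2)
Line 2: ['they', 'library'] (min_width=12, slack=0)
Line 3: ['happy', 'low'] (min_width=9, slack=3)
Line 4: ['cloud'] (min_width=5, slack=7)
Line 5: ['picture', 'fish'] (min_width=12, slack=0)
Line 6: ['that', 'banana'] (min_width=11, slack=1)
Line 7: ['tower', 'fire'] (min_width=10, slack=2)
Line 8: ['page', 'big'] (min_width=8, slack=4)
Line 9: ['light'] (min_width=5, slack=7)
Line 10: ['magnetic'] (min_width=8, slack=4)
Line 11: ['version', 'open'] (min_width=12, slack=0)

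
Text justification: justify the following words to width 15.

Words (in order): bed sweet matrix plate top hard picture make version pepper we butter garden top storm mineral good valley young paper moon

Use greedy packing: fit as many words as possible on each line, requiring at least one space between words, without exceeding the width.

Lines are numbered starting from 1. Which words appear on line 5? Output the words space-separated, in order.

Line 1: ['bed', 'sweet'] (min_width=9, slack=6)
Line 2: ['matrix', 'plate'] (min_width=12, slack=3)
Line 3: ['top', 'hard'] (min_width=8, slack=7)
Line 4: ['picture', 'make'] (min_width=12, slack=3)
Line 5: ['version', 'pepper'] (min_width=14, slack=1)
Line 6: ['we', 'butter'] (min_width=9, slack=6)
Line 7: ['garden', 'top'] (min_width=10, slack=5)
Line 8: ['storm', 'mineral'] (min_width=13, slack=2)
Line 9: ['good', 'valley'] (min_width=11, slack=4)
Line 10: ['young', 'paper'] (min_width=11, slack=4)
Line 11: ['moon'] (min_width=4, slack=11)

Answer: version pepper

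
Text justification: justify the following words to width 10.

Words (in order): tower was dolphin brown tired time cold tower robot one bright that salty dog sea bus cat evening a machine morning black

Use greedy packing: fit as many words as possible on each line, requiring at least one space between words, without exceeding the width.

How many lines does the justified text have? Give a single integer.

Answer: 14

Derivation:
Line 1: ['tower', 'was'] (min_width=9, slack=1)
Line 2: ['dolphin'] (min_width=7, slack=3)
Line 3: ['brown'] (min_width=5, slack=5)
Line 4: ['tired', 'time'] (min_width=10, slack=0)
Line 5: ['cold', 'tower'] (min_width=10, slack=0)
Line 6: ['robot', 'one'] (min_width=9, slack=1)
Line 7: ['bright'] (min_width=6, slack=4)
Line 8: ['that', 'salty'] (min_width=10, slack=0)
Line 9: ['dog', 'sea'] (min_width=7, slack=3)
Line 10: ['bus', 'cat'] (min_width=7, slack=3)
Line 11: ['evening', 'a'] (min_width=9, slack=1)
Line 12: ['machine'] (min_width=7, slack=3)
Line 13: ['morning'] (min_width=7, slack=3)
Line 14: ['black'] (min_width=5, slack=5)
Total lines: 14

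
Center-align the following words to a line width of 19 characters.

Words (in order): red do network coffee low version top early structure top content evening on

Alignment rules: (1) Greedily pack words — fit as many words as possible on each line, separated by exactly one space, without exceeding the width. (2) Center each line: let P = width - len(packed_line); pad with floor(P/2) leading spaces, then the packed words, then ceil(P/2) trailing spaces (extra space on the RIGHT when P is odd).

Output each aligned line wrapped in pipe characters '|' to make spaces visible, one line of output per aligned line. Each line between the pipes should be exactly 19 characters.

Line 1: ['red', 'do', 'network'] (min_width=14, slack=5)
Line 2: ['coffee', 'low', 'version'] (min_width=18, slack=1)
Line 3: ['top', 'early', 'structure'] (min_width=19, slack=0)
Line 4: ['top', 'content', 'evening'] (min_width=19, slack=0)
Line 5: ['on'] (min_width=2, slack=17)

Answer: |  red do network   |
|coffee low version |
|top early structure|
|top content evening|
|        on         |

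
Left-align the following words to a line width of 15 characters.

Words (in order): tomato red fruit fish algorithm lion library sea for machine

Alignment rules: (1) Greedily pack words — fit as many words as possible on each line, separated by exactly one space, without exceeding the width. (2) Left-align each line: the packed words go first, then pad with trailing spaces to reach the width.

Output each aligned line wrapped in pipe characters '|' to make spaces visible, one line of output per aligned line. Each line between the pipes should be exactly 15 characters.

Line 1: ['tomato', 'red'] (min_width=10, slack=5)
Line 2: ['fruit', 'fish'] (min_width=10, slack=5)
Line 3: ['algorithm', 'lion'] (min_width=14, slack=1)
Line 4: ['library', 'sea', 'for'] (min_width=15, slack=0)
Line 5: ['machine'] (min_width=7, slack=8)

Answer: |tomato red     |
|fruit fish     |
|algorithm lion |
|library sea for|
|machine        |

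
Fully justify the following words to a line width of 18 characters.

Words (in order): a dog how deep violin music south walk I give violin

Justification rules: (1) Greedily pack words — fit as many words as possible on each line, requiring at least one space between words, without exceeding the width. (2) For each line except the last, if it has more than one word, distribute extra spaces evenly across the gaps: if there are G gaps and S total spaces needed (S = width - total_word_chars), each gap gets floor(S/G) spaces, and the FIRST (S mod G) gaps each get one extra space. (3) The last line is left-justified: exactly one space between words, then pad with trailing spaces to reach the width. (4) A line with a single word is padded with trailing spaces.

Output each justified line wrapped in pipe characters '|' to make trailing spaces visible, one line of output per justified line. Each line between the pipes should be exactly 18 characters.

Answer: |a   dog  how  deep|
|violin music south|
|walk I give violin|

Derivation:
Line 1: ['a', 'dog', 'how', 'deep'] (min_width=14, slack=4)
Line 2: ['violin', 'music', 'south'] (min_width=18, slack=0)
Line 3: ['walk', 'I', 'give', 'violin'] (min_width=18, slack=0)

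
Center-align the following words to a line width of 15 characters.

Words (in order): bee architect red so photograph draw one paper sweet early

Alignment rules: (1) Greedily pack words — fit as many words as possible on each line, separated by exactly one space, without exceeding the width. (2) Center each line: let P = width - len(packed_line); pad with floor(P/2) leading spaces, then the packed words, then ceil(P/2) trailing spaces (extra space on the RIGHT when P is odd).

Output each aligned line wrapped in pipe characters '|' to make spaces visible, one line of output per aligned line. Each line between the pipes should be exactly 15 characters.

Line 1: ['bee', 'architect'] (min_width=13, slack=2)
Line 2: ['red', 'so'] (min_width=6, slack=9)
Line 3: ['photograph', 'draw'] (min_width=15, slack=0)
Line 4: ['one', 'paper', 'sweet'] (min_width=15, slack=0)
Line 5: ['early'] (min_width=5, slack=10)

Answer: | bee architect |
|    red so     |
|photograph draw|
|one paper sweet|
|     early     |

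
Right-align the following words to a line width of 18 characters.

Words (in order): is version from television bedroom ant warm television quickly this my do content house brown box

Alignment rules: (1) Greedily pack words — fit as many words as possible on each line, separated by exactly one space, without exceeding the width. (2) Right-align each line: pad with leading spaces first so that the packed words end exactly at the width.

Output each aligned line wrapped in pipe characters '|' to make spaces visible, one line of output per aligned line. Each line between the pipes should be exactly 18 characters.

Line 1: ['is', 'version', 'from'] (min_width=15, slack=3)
Line 2: ['television', 'bedroom'] (min_width=18, slack=0)
Line 3: ['ant', 'warm'] (min_width=8, slack=10)
Line 4: ['television', 'quickly'] (min_width=18, slack=0)
Line 5: ['this', 'my', 'do', 'content'] (min_width=18, slack=0)
Line 6: ['house', 'brown', 'box'] (min_width=15, slack=3)

Answer: |   is version from|
|television bedroom|
|          ant warm|
|television quickly|
|this my do content|
|   house brown box|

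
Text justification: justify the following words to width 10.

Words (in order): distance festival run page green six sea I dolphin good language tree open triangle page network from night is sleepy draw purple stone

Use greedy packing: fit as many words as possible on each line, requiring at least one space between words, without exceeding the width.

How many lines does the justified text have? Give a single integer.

Answer: 17

Derivation:
Line 1: ['distance'] (min_width=8, slack=2)
Line 2: ['festival'] (min_width=8, slack=2)
Line 3: ['run', 'page'] (min_width=8, slack=2)
Line 4: ['green', 'six'] (min_width=9, slack=1)
Line 5: ['sea', 'I'] (min_width=5, slack=5)
Line 6: ['dolphin'] (min_width=7, slack=3)
Line 7: ['good'] (min_width=4, slack=6)
Line 8: ['language'] (min_width=8, slack=2)
Line 9: ['tree', 'open'] (min_width=9, slack=1)
Line 10: ['triangle'] (min_width=8, slack=2)
Line 11: ['page'] (min_width=4, slack=6)
Line 12: ['network'] (min_width=7, slack=3)
Line 13: ['from', 'night'] (min_width=10, slack=0)
Line 14: ['is', 'sleepy'] (min_width=9, slack=1)
Line 15: ['draw'] (min_width=4, slack=6)
Line 16: ['purple'] (min_width=6, slack=4)
Line 17: ['stone'] (min_width=5, slack=5)
Total lines: 17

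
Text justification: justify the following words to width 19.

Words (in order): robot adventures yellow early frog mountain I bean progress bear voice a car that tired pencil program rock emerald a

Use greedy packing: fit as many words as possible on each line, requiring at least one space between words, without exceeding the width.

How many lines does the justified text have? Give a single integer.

Line 1: ['robot', 'adventures'] (min_width=16, slack=3)
Line 2: ['yellow', 'early', 'frog'] (min_width=17, slack=2)
Line 3: ['mountain', 'I', 'bean'] (min_width=15, slack=4)
Line 4: ['progress', 'bear', 'voice'] (min_width=19, slack=0)
Line 5: ['a', 'car', 'that', 'tired'] (min_width=16, slack=3)
Line 6: ['pencil', 'program', 'rock'] (min_width=19, slack=0)
Line 7: ['emerald', 'a'] (min_width=9, slack=10)
Total lines: 7

Answer: 7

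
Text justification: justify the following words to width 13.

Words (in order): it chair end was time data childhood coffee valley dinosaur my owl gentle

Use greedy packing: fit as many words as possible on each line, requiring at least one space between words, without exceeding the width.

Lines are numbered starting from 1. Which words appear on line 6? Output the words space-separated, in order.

Answer: owl gentle

Derivation:
Line 1: ['it', 'chair', 'end'] (min_width=12, slack=1)
Line 2: ['was', 'time', 'data'] (min_width=13, slack=0)
Line 3: ['childhood'] (min_width=9, slack=4)
Line 4: ['coffee', 'valley'] (min_width=13, slack=0)
Line 5: ['dinosaur', 'my'] (min_width=11, slack=2)
Line 6: ['owl', 'gentle'] (min_width=10, slack=3)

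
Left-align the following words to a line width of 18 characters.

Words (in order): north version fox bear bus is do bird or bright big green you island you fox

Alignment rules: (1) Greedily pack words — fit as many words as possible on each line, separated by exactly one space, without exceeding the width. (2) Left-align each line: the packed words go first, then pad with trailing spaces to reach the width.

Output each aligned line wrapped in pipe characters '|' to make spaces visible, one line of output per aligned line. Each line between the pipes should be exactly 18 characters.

Answer: |north version fox |
|bear bus is do    |
|bird or bright big|
|green you island  |
|you fox           |

Derivation:
Line 1: ['north', 'version', 'fox'] (min_width=17, slack=1)
Line 2: ['bear', 'bus', 'is', 'do'] (min_width=14, slack=4)
Line 3: ['bird', 'or', 'bright', 'big'] (min_width=18, slack=0)
Line 4: ['green', 'you', 'island'] (min_width=16, slack=2)
Line 5: ['you', 'fox'] (min_width=7, slack=11)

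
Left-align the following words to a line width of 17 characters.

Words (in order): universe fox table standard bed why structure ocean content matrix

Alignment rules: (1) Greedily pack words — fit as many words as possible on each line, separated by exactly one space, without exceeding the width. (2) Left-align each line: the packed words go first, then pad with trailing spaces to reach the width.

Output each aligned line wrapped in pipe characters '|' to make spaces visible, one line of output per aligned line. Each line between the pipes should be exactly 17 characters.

Answer: |universe fox     |
|table standard   |
|bed why structure|
|ocean content    |
|matrix           |

Derivation:
Line 1: ['universe', 'fox'] (min_width=12, slack=5)
Line 2: ['table', 'standard'] (min_width=14, slack=3)
Line 3: ['bed', 'why', 'structure'] (min_width=17, slack=0)
Line 4: ['ocean', 'content'] (min_width=13, slack=4)
Line 5: ['matrix'] (min_width=6, slack=11)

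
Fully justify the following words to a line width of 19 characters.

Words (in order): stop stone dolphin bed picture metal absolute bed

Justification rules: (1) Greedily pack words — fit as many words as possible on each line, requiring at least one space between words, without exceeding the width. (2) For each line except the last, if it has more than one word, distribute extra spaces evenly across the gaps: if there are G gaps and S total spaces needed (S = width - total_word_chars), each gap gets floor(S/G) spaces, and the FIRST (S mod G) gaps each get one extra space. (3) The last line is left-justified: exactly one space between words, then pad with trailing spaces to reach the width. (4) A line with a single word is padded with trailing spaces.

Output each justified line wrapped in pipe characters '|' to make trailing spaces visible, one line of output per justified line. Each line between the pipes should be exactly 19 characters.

Line 1: ['stop', 'stone', 'dolphin'] (min_width=18, slack=1)
Line 2: ['bed', 'picture', 'metal'] (min_width=17, slack=2)
Line 3: ['absolute', 'bed'] (min_width=12, slack=7)

Answer: |stop  stone dolphin|
|bed  picture  metal|
|absolute bed       |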